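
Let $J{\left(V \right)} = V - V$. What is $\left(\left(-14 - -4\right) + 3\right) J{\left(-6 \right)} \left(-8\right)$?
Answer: $0$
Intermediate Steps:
$J{\left(V \right)} = 0$
$\left(\left(-14 - -4\right) + 3\right) J{\left(-6 \right)} \left(-8\right) = \left(\left(-14 - -4\right) + 3\right) 0 \left(-8\right) = \left(\left(-14 + \left(-3 + 7\right)\right) + 3\right) 0 \left(-8\right) = \left(\left(-14 + 4\right) + 3\right) 0 \left(-8\right) = \left(-10 + 3\right) 0 \left(-8\right) = \left(-7\right) 0 \left(-8\right) = 0 \left(-8\right) = 0$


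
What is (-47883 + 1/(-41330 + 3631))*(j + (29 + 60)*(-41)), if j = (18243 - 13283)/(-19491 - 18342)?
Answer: 249213422699908786/1426266267 ≈ 1.7473e+8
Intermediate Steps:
j = -4960/37833 (j = 4960/(-37833) = 4960*(-1/37833) = -4960/37833 ≈ -0.13110)
(-47883 + 1/(-41330 + 3631))*(j + (29 + 60)*(-41)) = (-47883 + 1/(-41330 + 3631))*(-4960/37833 + (29 + 60)*(-41)) = (-47883 + 1/(-37699))*(-4960/37833 + 89*(-41)) = (-47883 - 1/37699)*(-4960/37833 - 3649) = -1805141218/37699*(-138057577/37833) = 249213422699908786/1426266267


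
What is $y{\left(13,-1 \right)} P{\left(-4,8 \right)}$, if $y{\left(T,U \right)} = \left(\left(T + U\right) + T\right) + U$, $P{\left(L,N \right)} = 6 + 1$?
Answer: $168$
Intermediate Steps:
$P{\left(L,N \right)} = 7$
$y{\left(T,U \right)} = 2 T + 2 U$ ($y{\left(T,U \right)} = \left(U + 2 T\right) + U = 2 T + 2 U$)
$y{\left(13,-1 \right)} P{\left(-4,8 \right)} = \left(2 \cdot 13 + 2 \left(-1\right)\right) 7 = \left(26 - 2\right) 7 = 24 \cdot 7 = 168$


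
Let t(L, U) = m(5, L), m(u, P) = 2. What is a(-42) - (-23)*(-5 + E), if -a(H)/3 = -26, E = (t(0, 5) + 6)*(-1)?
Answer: -221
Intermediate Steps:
t(L, U) = 2
E = -8 (E = (2 + 6)*(-1) = 8*(-1) = -8)
a(H) = 78 (a(H) = -3*(-26) = 78)
a(-42) - (-23)*(-5 + E) = 78 - (-23)*(-5 - 8) = 78 - (-23)*(-13) = 78 - 1*299 = 78 - 299 = -221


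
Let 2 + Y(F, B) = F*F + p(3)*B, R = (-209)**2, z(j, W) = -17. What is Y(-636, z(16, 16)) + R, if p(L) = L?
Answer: 448124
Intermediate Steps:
R = 43681
Y(F, B) = -2 + F**2 + 3*B (Y(F, B) = -2 + (F*F + 3*B) = -2 + (F**2 + 3*B) = -2 + F**2 + 3*B)
Y(-636, z(16, 16)) + R = (-2 + (-636)**2 + 3*(-17)) + 43681 = (-2 + 404496 - 51) + 43681 = 404443 + 43681 = 448124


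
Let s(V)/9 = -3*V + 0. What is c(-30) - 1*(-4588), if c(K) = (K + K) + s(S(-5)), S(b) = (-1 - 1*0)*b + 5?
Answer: 4258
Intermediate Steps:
S(b) = 5 - b (S(b) = (-1 + 0)*b + 5 = -b + 5 = 5 - b)
s(V) = -27*V (s(V) = 9*(-3*V + 0) = 9*(-3*V) = -27*V)
c(K) = -270 + 2*K (c(K) = (K + K) - 27*(5 - 1*(-5)) = 2*K - 27*(5 + 5) = 2*K - 27*10 = 2*K - 270 = -270 + 2*K)
c(-30) - 1*(-4588) = (-270 + 2*(-30)) - 1*(-4588) = (-270 - 60) + 4588 = -330 + 4588 = 4258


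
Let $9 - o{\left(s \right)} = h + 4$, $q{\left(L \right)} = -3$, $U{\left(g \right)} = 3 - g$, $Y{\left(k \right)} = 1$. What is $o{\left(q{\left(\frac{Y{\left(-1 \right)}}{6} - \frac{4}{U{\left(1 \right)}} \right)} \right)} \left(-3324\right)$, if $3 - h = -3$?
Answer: $3324$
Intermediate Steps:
$h = 6$ ($h = 3 - -3 = 3 + 3 = 6$)
$o{\left(s \right)} = -1$ ($o{\left(s \right)} = 9 - \left(6 + 4\right) = 9 - 10 = -1$)
$o{\left(q{\left(\frac{Y{\left(-1 \right)}}{6} - \frac{4}{U{\left(1 \right)}} \right)} \right)} \left(-3324\right) = \left(-1\right) \left(-3324\right) = 3324$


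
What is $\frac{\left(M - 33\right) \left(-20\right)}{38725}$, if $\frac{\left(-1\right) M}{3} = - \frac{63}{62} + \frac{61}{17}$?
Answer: $\frac{17166}{816323} \approx 0.021028$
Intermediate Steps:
$M = - \frac{8133}{1054}$ ($M = - 3 \left(- \frac{63}{62} + \frac{61}{17}\right) = \left(-3\right) \frac{2711}{1054} = - \frac{8133}{1054} \approx -7.7163$)
$\frac{\left(M - 33\right) \left(-20\right)}{38725} = \frac{\left(- \frac{8133}{1054} - 33\right) \left(-20\right)}{38725} = \left(- \frac{42915}{1054}\right) \left(-20\right) \frac{1}{38725} = \frac{429150}{527} \cdot \frac{1}{38725} = \frac{17166}{816323}$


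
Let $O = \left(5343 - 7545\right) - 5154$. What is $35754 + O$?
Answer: $28398$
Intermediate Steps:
$O = -7356$ ($O = -2202 - 5154 = -7356$)
$35754 + O = 35754 - 7356 = 28398$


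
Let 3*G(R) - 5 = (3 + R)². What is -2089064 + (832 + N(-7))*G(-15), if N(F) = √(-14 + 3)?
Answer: -6143224/3 + 149*I*√11/3 ≈ -2.0477e+6 + 164.73*I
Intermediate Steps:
N(F) = I*√11 (N(F) = √(-11) = I*√11)
G(R) = 5/3 + (3 + R)²/3
-2089064 + (832 + N(-7))*G(-15) = -2089064 + (832 + I*√11)*(5/3 + (3 - 15)²/3) = -2089064 + (832 + I*√11)*(5/3 + (⅓)*(-12)²) = -2089064 + (832 + I*√11)*(5/3 + (⅓)*144) = -2089064 + (832 + I*√11)*(5/3 + 48) = -2089064 + (832 + I*√11)*(149/3) = -2089064 + (123968/3 + 149*I*√11/3) = -6143224/3 + 149*I*√11/3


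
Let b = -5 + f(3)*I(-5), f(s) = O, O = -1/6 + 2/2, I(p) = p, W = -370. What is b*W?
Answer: 10175/3 ≈ 3391.7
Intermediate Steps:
O = ⅚ (O = -1*⅙ + 2*(½) = -⅙ + 1 = ⅚ ≈ 0.83333)
f(s) = ⅚
b = -55/6 (b = -5 + (⅚)*(-5) = -5 - 25/6 = -55/6 ≈ -9.1667)
b*W = -55/6*(-370) = 10175/3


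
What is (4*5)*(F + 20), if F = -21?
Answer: -20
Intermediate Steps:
(4*5)*(F + 20) = (4*5)*(-21 + 20) = 20*(-1) = -20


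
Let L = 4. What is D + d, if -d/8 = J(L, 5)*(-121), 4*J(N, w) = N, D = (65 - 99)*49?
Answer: -698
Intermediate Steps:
D = -1666 (D = -34*49 = -1666)
J(N, w) = N/4
d = 968 (d = -8*(¼)*4*(-121) = -8*(-121) = 968)
D + d = -1666 + 968 = -698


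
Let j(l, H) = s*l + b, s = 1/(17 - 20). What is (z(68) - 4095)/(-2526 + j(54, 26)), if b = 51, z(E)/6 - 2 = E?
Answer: 1225/831 ≈ 1.4741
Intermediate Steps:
z(E) = 12 + 6*E
s = -1/3 (s = 1/(-3) = -1/3 ≈ -0.33333)
j(l, H) = 51 - l/3 (j(l, H) = -l/3 + 51 = 51 - l/3)
(z(68) - 4095)/(-2526 + j(54, 26)) = ((12 + 6*68) - 4095)/(-2526 + (51 - 1/3*54)) = ((12 + 408) - 4095)/(-2526 + (51 - 18)) = (420 - 4095)/(-2526 + 33) = -3675/(-2493) = -3675*(-1/2493) = 1225/831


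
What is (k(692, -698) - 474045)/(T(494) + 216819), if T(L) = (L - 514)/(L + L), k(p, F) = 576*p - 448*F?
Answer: 58600997/53554288 ≈ 1.0942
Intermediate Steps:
k(p, F) = -448*F + 576*p
T(L) = (-514 + L)/(2*L) (T(L) = (-514 + L)/((2*L)) = (-514 + L)*(1/(2*L)) = (-514 + L)/(2*L))
(k(692, -698) - 474045)/(T(494) + 216819) = ((-448*(-698) + 576*692) - 474045)/((½)*(-514 + 494)/494 + 216819) = ((312704 + 398592) - 474045)/((½)*(1/494)*(-20) + 216819) = (711296 - 474045)/(-5/247 + 216819) = 237251/(53554288/247) = 237251*(247/53554288) = 58600997/53554288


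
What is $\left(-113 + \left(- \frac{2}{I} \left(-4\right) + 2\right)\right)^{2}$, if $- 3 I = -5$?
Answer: $\frac{281961}{25} \approx 11278.0$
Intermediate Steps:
$I = \frac{5}{3}$ ($I = \left(- \frac{1}{3}\right) \left(-5\right) = \frac{5}{3} \approx 1.6667$)
$\left(-113 + \left(- \frac{2}{I} \left(-4\right) + 2\right)\right)^{2} = \left(-113 + \left(- \frac{2}{\frac{5}{3}} \left(-4\right) + 2\right)\right)^{2} = \left(-113 + \left(\left(-2\right) \frac{3}{5} \left(-4\right) + 2\right)\right)^{2} = \left(-113 + \left(\left(- \frac{6}{5}\right) \left(-4\right) + 2\right)\right)^{2} = \left(-113 + \left(\frac{24}{5} + 2\right)\right)^{2} = \left(-113 + \frac{34}{5}\right)^{2} = \left(- \frac{531}{5}\right)^{2} = \frac{281961}{25}$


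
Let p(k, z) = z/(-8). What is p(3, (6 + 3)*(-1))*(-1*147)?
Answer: -1323/8 ≈ -165.38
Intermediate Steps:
p(k, z) = -z/8 (p(k, z) = z*(-1/8) = -z/8)
p(3, (6 + 3)*(-1))*(-1*147) = (-(6 + 3)*(-1)/8)*(-1*147) = -9*(-1)/8*(-147) = -1/8*(-9)*(-147) = (9/8)*(-147) = -1323/8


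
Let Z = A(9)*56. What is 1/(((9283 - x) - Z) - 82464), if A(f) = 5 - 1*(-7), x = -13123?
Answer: -1/60730 ≈ -1.6466e-5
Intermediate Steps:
A(f) = 12 (A(f) = 5 + 7 = 12)
Z = 672 (Z = 12*56 = 672)
1/(((9283 - x) - Z) - 82464) = 1/(((9283 - 1*(-13123)) - 1*672) - 82464) = 1/(((9283 + 13123) - 672) - 82464) = 1/((22406 - 672) - 82464) = 1/(21734 - 82464) = 1/(-60730) = -1/60730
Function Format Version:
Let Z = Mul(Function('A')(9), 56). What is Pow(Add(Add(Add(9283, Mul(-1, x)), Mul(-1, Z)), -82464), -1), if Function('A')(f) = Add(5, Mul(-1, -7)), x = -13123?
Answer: Rational(-1, 60730) ≈ -1.6466e-5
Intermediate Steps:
Function('A')(f) = 12 (Function('A')(f) = Add(5, 7) = 12)
Z = 672 (Z = Mul(12, 56) = 672)
Pow(Add(Add(Add(9283, Mul(-1, x)), Mul(-1, Z)), -82464), -1) = Pow(Add(Add(Add(9283, Mul(-1, -13123)), Mul(-1, 672)), -82464), -1) = Pow(Add(Add(Add(9283, 13123), -672), -82464), -1) = Pow(Add(Add(22406, -672), -82464), -1) = Pow(Add(21734, -82464), -1) = Pow(-60730, -1) = Rational(-1, 60730)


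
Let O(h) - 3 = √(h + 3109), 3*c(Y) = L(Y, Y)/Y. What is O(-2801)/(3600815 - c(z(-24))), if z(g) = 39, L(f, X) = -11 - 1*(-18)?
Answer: 351/421295348 + 117*√77/210647674 ≈ 5.7070e-6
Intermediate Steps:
L(f, X) = 7 (L(f, X) = -11 + 18 = 7)
c(Y) = 7/(3*Y) (c(Y) = (7/Y)/3 = 7/(3*Y))
O(h) = 3 + √(3109 + h) (O(h) = 3 + √(h + 3109) = 3 + √(3109 + h))
O(-2801)/(3600815 - c(z(-24))) = (3 + √(3109 - 2801))/(3600815 - 7/(3*39)) = (3 + √308)/(3600815 - 7/(3*39)) = (3 + 2*√77)/(3600815 - 1*7/117) = (3 + 2*√77)/(3600815 - 7/117) = (3 + 2*√77)/(421295348/117) = (3 + 2*√77)*(117/421295348) = 351/421295348 + 117*√77/210647674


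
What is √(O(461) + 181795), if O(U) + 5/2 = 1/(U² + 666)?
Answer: √62474345889982/18538 ≈ 426.37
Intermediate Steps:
O(U) = -5/2 + 1/(666 + U²) (O(U) = -5/2 + 1/(U² + 666) = -5/2 + 1/(666 + U²))
√(O(461) + 181795) = √((-3328 - 5*461²)/(2*(666 + 461²)) + 181795) = √((-3328 - 5*212521)/(2*(666 + 212521)) + 181795) = √((½)*(-3328 - 1062605)/213187 + 181795) = √((½)*(1/213187)*(-1065933) + 181795) = √(-1065933/426374 + 181795) = √(77511595397/426374) = √62474345889982/18538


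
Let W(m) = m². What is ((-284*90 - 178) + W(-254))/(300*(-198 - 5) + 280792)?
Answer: 19389/109946 ≈ 0.17635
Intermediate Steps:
((-284*90 - 178) + W(-254))/(300*(-198 - 5) + 280792) = ((-284*90 - 178) + (-254)²)/(300*(-198 - 5) + 280792) = ((-25560 - 178) + 64516)/(300*(-203) + 280792) = (-25738 + 64516)/(-60900 + 280792) = 38778/219892 = 38778*(1/219892) = 19389/109946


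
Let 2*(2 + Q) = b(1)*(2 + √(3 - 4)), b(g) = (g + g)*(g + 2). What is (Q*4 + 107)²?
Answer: 14985 + 2952*I ≈ 14985.0 + 2952.0*I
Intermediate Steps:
b(g) = 2*g*(2 + g) (b(g) = (2*g)*(2 + g) = 2*g*(2 + g))
Q = 4 + 3*I (Q = -2 + ((2*1*(2 + 1))*(2 + √(3 - 4)))/2 = -2 + ((2*1*3)*(2 + √(-1)))/2 = -2 + (6*(2 + I))/2 = -2 + (12 + 6*I)/2 = -2 + (6 + 3*I) = 4 + 3*I ≈ 4.0 + 3.0*I)
(Q*4 + 107)² = ((4 + 3*I)*4 + 107)² = ((16 + 12*I) + 107)² = (123 + 12*I)²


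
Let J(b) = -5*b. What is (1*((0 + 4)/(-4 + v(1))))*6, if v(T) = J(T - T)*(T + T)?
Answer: -6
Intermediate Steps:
v(T) = 0 (v(T) = (-5*(T - T))*(T + T) = (-5*0)*(2*T) = 0*(2*T) = 0)
(1*((0 + 4)/(-4 + v(1))))*6 = (1*((0 + 4)/(-4 + 0)))*6 = (1*(4/(-4)))*6 = (1*(4*(-1/4)))*6 = (1*(-1))*6 = -1*6 = -6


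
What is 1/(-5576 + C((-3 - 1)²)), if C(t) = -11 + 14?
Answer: -1/5573 ≈ -0.00017944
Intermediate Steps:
C(t) = 3
1/(-5576 + C((-3 - 1)²)) = 1/(-5576 + 3) = 1/(-5573) = -1/5573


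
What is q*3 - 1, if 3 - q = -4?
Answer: 20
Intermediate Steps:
q = 7 (q = 3 - 1*(-4) = 3 + 4 = 7)
q*3 - 1 = 7*3 - 1 = 21 - 1 = 20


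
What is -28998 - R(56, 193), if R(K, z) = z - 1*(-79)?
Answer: -29270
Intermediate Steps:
R(K, z) = 79 + z (R(K, z) = z + 79 = 79 + z)
-28998 - R(56, 193) = -28998 - (79 + 193) = -28998 - 1*272 = -28998 - 272 = -29270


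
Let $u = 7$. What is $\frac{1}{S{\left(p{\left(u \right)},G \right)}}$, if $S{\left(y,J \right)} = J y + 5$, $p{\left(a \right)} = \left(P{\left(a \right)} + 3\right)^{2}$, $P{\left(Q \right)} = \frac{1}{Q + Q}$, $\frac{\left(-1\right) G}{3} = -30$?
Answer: $\frac{98}{83695} \approx 0.0011709$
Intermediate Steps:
$G = 90$ ($G = \left(-3\right) \left(-30\right) = 90$)
$P{\left(Q \right)} = \frac{1}{2 Q}$
$p{\left(a \right)} = \left(3 + \frac{1}{2 a}\right)^{2}$ ($p{\left(a \right)} = \left(\frac{1}{2 a} + 3\right)^{2} = \left(3 + \frac{1}{2 a}\right)^{2}$)
$S{\left(y,J \right)} = 5 + J y$
$\frac{1}{S{\left(p{\left(u \right)},G \right)}} = \frac{1}{5 + 90 \frac{\left(1 + 6 \cdot 7\right)^{2}}{4 \cdot 49}} = \frac{1}{5 + 90 \cdot \frac{1}{4} \cdot \frac{1}{49} \left(1 + 42\right)^{2}} = \frac{1}{5 + 90 \cdot \frac{1}{4} \cdot \frac{1}{49} \cdot 43^{2}} = \frac{1}{5 + 90 \cdot \frac{1}{4} \cdot \frac{1}{49} \cdot 1849} = \frac{1}{5 + 90 \cdot \frac{1849}{196}} = \frac{1}{5 + \frac{83205}{98}} = \frac{1}{\frac{83695}{98}} = \frac{98}{83695}$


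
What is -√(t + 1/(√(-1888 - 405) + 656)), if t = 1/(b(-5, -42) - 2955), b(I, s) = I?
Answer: -√185*√((2304 - I*√2293)/(656 + I*√2293))/740 ≈ -0.034367 + 0.0016103*I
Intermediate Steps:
t = -1/2960 (t = 1/(-5 - 2955) = 1/(-2960) = -1/2960 ≈ -0.00033784)
-√(t + 1/(√(-1888 - 405) + 656)) = -√(-1/2960 + 1/(√(-1888 - 405) + 656)) = -√(-1/2960 + 1/(√(-2293) + 656)) = -√(-1/2960 + 1/(I*√2293 + 656)) = -√(-1/2960 + 1/(656 + I*√2293))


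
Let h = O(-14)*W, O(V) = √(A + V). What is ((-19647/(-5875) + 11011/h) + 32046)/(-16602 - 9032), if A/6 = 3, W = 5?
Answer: -389517719/301199500 ≈ -1.2932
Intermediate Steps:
A = 18 (A = 6*3 = 18)
O(V) = √(18 + V)
h = 10 (h = √(18 - 14)*5 = √4*5 = 2*5 = 10)
((-19647/(-5875) + 11011/h) + 32046)/(-16602 - 9032) = ((-19647/(-5875) + 11011/10) + 32046)/(-16602 - 9032) = ((-19647*(-1/5875) + 11011*(⅒)) + 32046)/(-25634) = ((19647/5875 + 11011/10) + 32046)*(-1/25634) = (12977219/11750 + 32046)*(-1/25634) = (389517719/11750)*(-1/25634) = -389517719/301199500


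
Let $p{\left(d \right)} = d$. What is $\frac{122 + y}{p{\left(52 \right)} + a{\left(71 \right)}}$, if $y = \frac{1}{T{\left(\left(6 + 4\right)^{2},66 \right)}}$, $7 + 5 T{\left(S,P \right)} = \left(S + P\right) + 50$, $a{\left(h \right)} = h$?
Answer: $\frac{8501}{8569} \approx 0.99206$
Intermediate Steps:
$T{\left(S,P \right)} = \frac{43}{5} + \frac{P}{5} + \frac{S}{5}$ ($T{\left(S,P \right)} = - \frac{7}{5} + \frac{\left(S + P\right) + 50}{5} = - \frac{7}{5} + \frac{\left(P + S\right) + 50}{5} = - \frac{7}{5} + \frac{50 + P + S}{5} = - \frac{7}{5} + \left(10 + \frac{P}{5} + \frac{S}{5}\right) = \frac{43}{5} + \frac{P}{5} + \frac{S}{5}$)
$y = \frac{5}{209}$ ($y = \frac{1}{\frac{43}{5} + \frac{1}{5} \cdot 66 + \frac{\left(6 + 4\right)^{2}}{5}} = \frac{1}{\frac{43}{5} + \frac{66}{5} + \frac{10^{2}}{5}} = \frac{1}{\frac{43}{5} + \frac{66}{5} + \frac{1}{5} \cdot 100} = \frac{1}{\frac{43}{5} + \frac{66}{5} + 20} = \frac{1}{\frac{209}{5}} = \frac{5}{209} \approx 0.023923$)
$\frac{122 + y}{p{\left(52 \right)} + a{\left(71 \right)}} = \frac{122 + \frac{5}{209}}{52 + 71} = \frac{25503}{209 \cdot 123} = \frac{25503}{209} \cdot \frac{1}{123} = \frac{8501}{8569}$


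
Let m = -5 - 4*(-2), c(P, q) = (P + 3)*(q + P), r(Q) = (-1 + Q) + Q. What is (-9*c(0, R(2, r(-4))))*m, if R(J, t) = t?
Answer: 729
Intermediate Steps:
r(Q) = -1 + 2*Q
c(P, q) = (3 + P)*(P + q)
m = 3 (m = -5 + 8 = 3)
(-9*c(0, R(2, r(-4))))*m = -9*(0² + 3*0 + 3*(-1 + 2*(-4)) + 0*(-1 + 2*(-4)))*3 = -9*(0 + 0 + 3*(-1 - 8) + 0*(-1 - 8))*3 = -9*(0 + 0 + 3*(-9) + 0*(-9))*3 = -9*(0 + 0 - 27 + 0)*3 = -9*(-27)*3 = 243*3 = 729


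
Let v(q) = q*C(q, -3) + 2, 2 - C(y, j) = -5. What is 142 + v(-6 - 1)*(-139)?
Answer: 6675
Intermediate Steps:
C(y, j) = 7 (C(y, j) = 2 - 1*(-5) = 2 + 5 = 7)
v(q) = 2 + 7*q (v(q) = q*7 + 2 = 7*q + 2 = 2 + 7*q)
142 + v(-6 - 1)*(-139) = 142 + (2 + 7*(-6 - 1))*(-139) = 142 + (2 + 7*(-7))*(-139) = 142 + (2 - 49)*(-139) = 142 - 47*(-139) = 142 + 6533 = 6675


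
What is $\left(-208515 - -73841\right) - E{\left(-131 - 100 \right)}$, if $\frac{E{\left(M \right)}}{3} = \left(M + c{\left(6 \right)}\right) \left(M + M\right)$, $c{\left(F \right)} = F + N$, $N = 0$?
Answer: $-446524$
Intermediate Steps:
$c{\left(F \right)} = F$ ($c{\left(F \right)} = F + 0 = F$)
$E{\left(M \right)} = 6 M \left(6 + M\right)$ ($E{\left(M \right)} = 3 \left(M + 6\right) \left(M + M\right) = 3 \left(6 + M\right) 2 M = 3 \cdot 2 M \left(6 + M\right) = 6 M \left(6 + M\right)$)
$\left(-208515 - -73841\right) - E{\left(-131 - 100 \right)} = \left(-208515 - -73841\right) - 6 \left(-131 - 100\right) \left(6 - 231\right) = \left(-208515 + 73841\right) - 6 \left(-131 - 100\right) \left(6 - 231\right) = -134674 - 6 \left(-231\right) \left(6 - 231\right) = -134674 - 6 \left(-231\right) \left(-225\right) = -134674 - 311850 = -446524$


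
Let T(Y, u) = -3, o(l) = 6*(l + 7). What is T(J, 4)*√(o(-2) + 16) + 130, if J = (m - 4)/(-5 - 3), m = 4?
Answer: 130 - 3*√46 ≈ 109.65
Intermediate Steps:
o(l) = 42 + 6*l (o(l) = 6*(7 + l) = 42 + 6*l)
J = 0 (J = (4 - 4)/(-5 - 3) = 0/(-8) = 0*(-⅛) = 0)
T(J, 4)*√(o(-2) + 16) + 130 = -3*√((42 + 6*(-2)) + 16) + 130 = -3*√((42 - 12) + 16) + 130 = -3*√(30 + 16) + 130 = -3*√46 + 130 = 130 - 3*√46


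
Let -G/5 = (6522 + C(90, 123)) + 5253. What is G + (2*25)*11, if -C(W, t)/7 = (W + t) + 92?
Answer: -47650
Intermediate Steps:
C(W, t) = -644 - 7*W - 7*t (C(W, t) = -7*((W + t) + 92) = -7*(92 + W + t) = -644 - 7*W - 7*t)
G = -48200 (G = -5*((6522 + (-644 - 7*90 - 7*123)) + 5253) = -5*((6522 + (-644 - 630 - 861)) + 5253) = -5*((6522 - 2135) + 5253) = -5*(4387 + 5253) = -5*9640 = -48200)
G + (2*25)*11 = -48200 + (2*25)*11 = -48200 + 50*11 = -48200 + 550 = -47650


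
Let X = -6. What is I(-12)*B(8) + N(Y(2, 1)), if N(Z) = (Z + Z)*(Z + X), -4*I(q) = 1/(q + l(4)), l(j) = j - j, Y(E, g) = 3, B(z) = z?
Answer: -107/6 ≈ -17.833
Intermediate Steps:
l(j) = 0
I(q) = -1/(4*q) (I(q) = -1/(4*(q + 0)) = -1/(4*q))
N(Z) = 2*Z*(-6 + Z) (N(Z) = (Z + Z)*(Z - 6) = (2*Z)*(-6 + Z) = 2*Z*(-6 + Z))
I(-12)*B(8) + N(Y(2, 1)) = -¼/(-12)*8 + 2*3*(-6 + 3) = -¼*(-1/12)*8 + 2*3*(-3) = (1/48)*8 - 18 = ⅙ - 18 = -107/6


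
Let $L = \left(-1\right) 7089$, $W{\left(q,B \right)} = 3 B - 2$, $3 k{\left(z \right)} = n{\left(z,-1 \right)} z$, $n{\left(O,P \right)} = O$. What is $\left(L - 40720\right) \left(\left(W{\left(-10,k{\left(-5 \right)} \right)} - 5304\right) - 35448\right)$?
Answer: $1947212761$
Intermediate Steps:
$k{\left(z \right)} = \frac{z^{2}}{3}$ ($k{\left(z \right)} = \frac{z z}{3} = \frac{z^{2}}{3}$)
$W{\left(q,B \right)} = -2 + 3 B$
$L = -7089$
$\left(L - 40720\right) \left(\left(W{\left(-10,k{\left(-5 \right)} \right)} - 5304\right) - 35448\right) = \left(-7089 - 40720\right) \left(\left(\left(-2 + 3 \frac{\left(-5\right)^{2}}{3}\right) - 5304\right) - 35448\right) = - 47809 \left(\left(\left(-2 + 3 \cdot \frac{1}{3} \cdot 25\right) - 5304\right) - 35448\right) = - 47809 \left(\left(\left(-2 + 3 \cdot \frac{25}{3}\right) - 5304\right) - 35448\right) = - 47809 \left(\left(\left(-2 + 25\right) - 5304\right) - 35448\right) = - 47809 \left(\left(23 - 5304\right) - 35448\right) = - 47809 \left(-5281 - 35448\right) = \left(-47809\right) \left(-40729\right) = 1947212761$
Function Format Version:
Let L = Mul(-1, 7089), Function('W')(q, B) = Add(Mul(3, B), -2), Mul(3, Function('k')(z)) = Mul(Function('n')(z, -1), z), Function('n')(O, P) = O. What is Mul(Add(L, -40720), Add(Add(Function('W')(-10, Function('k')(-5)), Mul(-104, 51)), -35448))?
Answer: 1947212761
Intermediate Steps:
Function('k')(z) = Mul(Rational(1, 3), Pow(z, 2)) (Function('k')(z) = Mul(Rational(1, 3), Mul(z, z)) = Mul(Rational(1, 3), Pow(z, 2)))
Function('W')(q, B) = Add(-2, Mul(3, B))
L = -7089
Mul(Add(L, -40720), Add(Add(Function('W')(-10, Function('k')(-5)), Mul(-104, 51)), -35448)) = Mul(Add(-7089, -40720), Add(Add(Add(-2, Mul(3, Mul(Rational(1, 3), Pow(-5, 2)))), Mul(-104, 51)), -35448)) = Mul(-47809, Add(Add(Add(-2, Mul(3, Mul(Rational(1, 3), 25))), -5304), -35448)) = Mul(-47809, Add(Add(Add(-2, Mul(3, Rational(25, 3))), -5304), -35448)) = Mul(-47809, Add(Add(Add(-2, 25), -5304), -35448)) = Mul(-47809, Add(Add(23, -5304), -35448)) = Mul(-47809, Add(-5281, -35448)) = Mul(-47809, -40729) = 1947212761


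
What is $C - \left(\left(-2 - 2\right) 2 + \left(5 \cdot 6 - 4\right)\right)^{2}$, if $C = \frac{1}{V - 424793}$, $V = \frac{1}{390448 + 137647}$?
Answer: $- \frac{72683263752311}{224331059334} \approx -324.0$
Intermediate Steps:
$V = \frac{1}{528095} \approx 1.8936 \cdot 10^{-6}$
$C = - \frac{528095}{224331059334}$ ($C = \frac{1}{\frac{1}{528095} - 424793} = \frac{1}{- \frac{224331059334}{528095}} = - \frac{528095}{224331059334} \approx -2.3541 \cdot 10^{-6}$)
$C - \left(\left(-2 - 2\right) 2 + \left(5 \cdot 6 - 4\right)\right)^{2} = - \frac{528095}{224331059334} - \left(\left(-2 - 2\right) 2 + \left(5 \cdot 6 - 4\right)\right)^{2} = - \frac{528095}{224331059334} - \left(\left(-4\right) 2 + \left(30 - 4\right)\right)^{2} = - \frac{528095}{224331059334} - \left(-8 + 26\right)^{2} = - \frac{528095}{224331059334} - 18^{2} = - \frac{528095}{224331059334} - 324 = - \frac{72683263752311}{224331059334}$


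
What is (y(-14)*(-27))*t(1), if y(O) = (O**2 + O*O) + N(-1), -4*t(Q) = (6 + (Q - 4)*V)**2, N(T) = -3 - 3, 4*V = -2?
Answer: 1172475/8 ≈ 1.4656e+5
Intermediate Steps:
V = -1/2 (V = (1/4)*(-2) = -1/2 ≈ -0.50000)
N(T) = -6
t(Q) = -(8 - Q/2)**2/4 (t(Q) = -(6 + (Q - 4)*(-1/2))**2/4 = -(6 + (-4 + Q)*(-1/2))**2/4 = -(6 + (2 - Q/2))**2/4 = -(8 - Q/2)**2/4)
y(O) = -6 + 2*O**2 (y(O) = (O**2 + O*O) - 6 = (O**2 + O**2) - 6 = 2*O**2 - 6 = -6 + 2*O**2)
(y(-14)*(-27))*t(1) = ((-6 + 2*(-14)**2)*(-27))*(-(-16 + 1)**2/16) = ((-6 + 2*196)*(-27))*(-1/16*(-15)**2) = ((-6 + 392)*(-27))*(-1/16*225) = (386*(-27))*(-225/16) = -10422*(-225/16) = 1172475/8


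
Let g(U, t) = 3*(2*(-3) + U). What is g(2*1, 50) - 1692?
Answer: -1704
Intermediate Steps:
g(U, t) = -18 + 3*U (g(U, t) = 3*(-6 + U) = -18 + 3*U)
g(2*1, 50) - 1692 = (-18 + 3*(2*1)) - 1692 = (-18 + 3*2) - 1692 = (-18 + 6) - 1692 = -12 - 1692 = -1704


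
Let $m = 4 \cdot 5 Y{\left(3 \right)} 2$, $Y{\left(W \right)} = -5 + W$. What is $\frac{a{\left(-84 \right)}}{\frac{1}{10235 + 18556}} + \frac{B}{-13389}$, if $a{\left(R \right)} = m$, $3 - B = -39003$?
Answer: $- \frac{10279551642}{4463} \approx -2.3033 \cdot 10^{6}$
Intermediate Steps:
$B = 39006$ ($B = 3 - -39003 = 3 + 39003 = 39006$)
$m = -80$ ($m = 4 \cdot 5 \left(-5 + 3\right) 2 = 20 \left(-2\right) 2 = \left(-40\right) 2 = -80$)
$a{\left(R \right)} = -80$
$\frac{a{\left(-84 \right)}}{\frac{1}{10235 + 18556}} + \frac{B}{-13389} = - \frac{80}{\frac{1}{10235 + 18556}} + \frac{39006}{-13389} = - \frac{80}{\frac{1}{28791}} + 39006 \left(- \frac{1}{13389}\right) = - 80 \frac{1}{\frac{1}{28791}} - \frac{13002}{4463} = \left(-80\right) 28791 - \frac{13002}{4463} = -2303280 - \frac{13002}{4463} = - \frac{10279551642}{4463}$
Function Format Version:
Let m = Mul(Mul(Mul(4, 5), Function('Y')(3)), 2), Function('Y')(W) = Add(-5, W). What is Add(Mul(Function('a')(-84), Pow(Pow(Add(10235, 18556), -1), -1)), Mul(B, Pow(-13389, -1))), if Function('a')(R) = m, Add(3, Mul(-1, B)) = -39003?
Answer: Rational(-10279551642, 4463) ≈ -2.3033e+6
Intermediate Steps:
B = 39006 (B = Add(3, Mul(-1, -39003)) = Add(3, 39003) = 39006)
m = -80 (m = Mul(Mul(Mul(4, 5), Add(-5, 3)), 2) = Mul(Mul(20, -2), 2) = Mul(-40, 2) = -80)
Function('a')(R) = -80
Add(Mul(Function('a')(-84), Pow(Pow(Add(10235, 18556), -1), -1)), Mul(B, Pow(-13389, -1))) = Add(Mul(-80, Pow(Pow(Add(10235, 18556), -1), -1)), Mul(39006, Pow(-13389, -1))) = Add(Mul(-80, Pow(Pow(28791, -1), -1)), Mul(39006, Rational(-1, 13389))) = Add(Mul(-80, Pow(Rational(1, 28791), -1)), Rational(-13002, 4463)) = Add(Mul(-80, 28791), Rational(-13002, 4463)) = Add(-2303280, Rational(-13002, 4463)) = Rational(-10279551642, 4463)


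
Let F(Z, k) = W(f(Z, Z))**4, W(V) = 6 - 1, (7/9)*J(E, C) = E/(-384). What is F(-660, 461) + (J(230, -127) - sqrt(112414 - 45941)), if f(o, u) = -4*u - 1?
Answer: 279655/448 - sqrt(66473) ≈ 366.41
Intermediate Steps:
f(o, u) = -1 - 4*u
J(E, C) = -3*E/896 (J(E, C) = 9*(E/(-384))/7 = 9*(E*(-1/384))/7 = 9*(-E/384)/7 = -3*E/896)
W(V) = 5
F(Z, k) = 625 (F(Z, k) = 5**4 = 625)
F(-660, 461) + (J(230, -127) - sqrt(112414 - 45941)) = 625 + (-3/896*230 - sqrt(112414 - 45941)) = 625 + (-345/448 - sqrt(66473)) = 279655/448 - sqrt(66473)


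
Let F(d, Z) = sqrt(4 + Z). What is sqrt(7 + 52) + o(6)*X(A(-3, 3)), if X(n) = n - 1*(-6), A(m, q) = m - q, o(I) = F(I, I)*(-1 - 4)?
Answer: sqrt(59) ≈ 7.6811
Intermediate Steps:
o(I) = -5*sqrt(4 + I) (o(I) = sqrt(4 + I)*(-1 - 4) = sqrt(4 + I)*(-5) = -5*sqrt(4 + I))
X(n) = 6 + n (X(n) = n + 6 = 6 + n)
sqrt(7 + 52) + o(6)*X(A(-3, 3)) = sqrt(7 + 52) + (-5*sqrt(4 + 6))*(6 + (-3 - 1*3)) = sqrt(59) + (-5*sqrt(10))*(6 + (-3 - 3)) = sqrt(59) + (-5*sqrt(10))*(6 - 6) = sqrt(59) - 5*sqrt(10)*0 = sqrt(59) + 0 = sqrt(59)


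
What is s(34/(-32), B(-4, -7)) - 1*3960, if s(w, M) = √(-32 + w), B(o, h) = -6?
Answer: -3960 + 23*I/4 ≈ -3960.0 + 5.75*I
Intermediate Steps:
s(34/(-32), B(-4, -7)) - 1*3960 = √(-32 + 34/(-32)) - 1*3960 = √(-32 + 34*(-1/32)) - 3960 = √(-32 - 17/16) - 3960 = √(-529/16) - 3960 = 23*I/4 - 3960 = -3960 + 23*I/4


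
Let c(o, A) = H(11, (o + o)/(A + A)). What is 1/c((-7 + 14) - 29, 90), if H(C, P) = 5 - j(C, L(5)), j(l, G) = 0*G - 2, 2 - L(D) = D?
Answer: ⅐ ≈ 0.14286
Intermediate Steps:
L(D) = 2 - D
j(l, G) = -2 (j(l, G) = 0 - 2 = -2)
H(C, P) = 7 (H(C, P) = 5 - 1*(-2) = 5 + 2 = 7)
c(o, A) = 7
1/c((-7 + 14) - 29, 90) = 1/7 = ⅐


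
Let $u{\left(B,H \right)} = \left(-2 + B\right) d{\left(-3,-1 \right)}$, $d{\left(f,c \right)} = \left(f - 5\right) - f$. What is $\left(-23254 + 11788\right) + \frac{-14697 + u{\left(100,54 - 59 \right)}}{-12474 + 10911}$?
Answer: $- \frac{17906171}{1563} \approx -11456.0$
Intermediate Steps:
$d{\left(f,c \right)} = -5$ ($d{\left(f,c \right)} = \left(-5 + f\right) - f = -5$)
$u{\left(B,H \right)} = 10 - 5 B$ ($u{\left(B,H \right)} = \left(-2 + B\right) \left(-5\right) = 10 - 5 B$)
$\left(-23254 + 11788\right) + \frac{-14697 + u{\left(100,54 - 59 \right)}}{-12474 + 10911} = \left(-23254 + 11788\right) + \frac{-14697 + \left(10 - 500\right)}{-12474 + 10911} = -11466 + \frac{-14697 + \left(10 - 500\right)}{-1563} = -11466 + \left(-14697 - 490\right) \left(- \frac{1}{1563}\right) = -11466 - - \frac{15187}{1563} = -11466 + \frac{15187}{1563} = - \frac{17906171}{1563}$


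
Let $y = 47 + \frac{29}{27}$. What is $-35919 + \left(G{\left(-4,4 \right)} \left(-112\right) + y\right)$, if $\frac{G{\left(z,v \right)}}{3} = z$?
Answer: $- \frac{932227}{27} \approx -34527.0$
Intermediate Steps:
$G{\left(z,v \right)} = 3 z$
$y = \frac{1298}{27}$ ($y = 47 + 29 \cdot \frac{1}{27} = 47 + \frac{29}{27} = \frac{1298}{27} \approx 48.074$)
$-35919 + \left(G{\left(-4,4 \right)} \left(-112\right) + y\right) = -35919 + \left(3 \left(-4\right) \left(-112\right) + \frac{1298}{27}\right) = -35919 + \left(\left(-12\right) \left(-112\right) + \frac{1298}{27}\right) = -35919 + \left(1344 + \frac{1298}{27}\right) = -35919 + \frac{37586}{27} = - \frac{932227}{27}$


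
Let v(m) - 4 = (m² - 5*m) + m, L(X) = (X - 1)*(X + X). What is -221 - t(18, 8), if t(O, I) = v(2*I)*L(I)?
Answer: -22173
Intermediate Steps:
L(X) = 2*X*(-1 + X) (L(X) = (-1 + X)*(2*X) = 2*X*(-1 + X))
v(m) = 4 + m² - 4*m (v(m) = 4 + ((m² - 5*m) + m) = 4 + (m² - 4*m) = 4 + m² - 4*m)
t(O, I) = 2*I*(-1 + I)*(4 - 8*I + 4*I²) (t(O, I) = (4 + (2*I)² - 8*I)*(2*I*(-1 + I)) = (4 + 4*I² - 8*I)*(2*I*(-1 + I)) = (4 - 8*I + 4*I²)*(2*I*(-1 + I)) = 2*I*(-1 + I)*(4 - 8*I + 4*I²))
-221 - t(18, 8) = -221 - 8*8*(-1 + 8)*(1 + 8² - 2*8) = -221 - 8*8*7*(1 + 64 - 16) = -221 - 8*8*7*49 = -221 - 1*21952 = -221 - 21952 = -22173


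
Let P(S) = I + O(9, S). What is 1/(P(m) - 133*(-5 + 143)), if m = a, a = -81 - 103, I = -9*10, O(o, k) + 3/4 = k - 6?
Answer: -4/74539 ≈ -5.3663e-5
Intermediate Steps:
O(o, k) = -27/4 + k (O(o, k) = -¾ + (k - 6) = -¾ + (-6 + k) = -27/4 + k)
I = -90
a = -184
m = -184
P(S) = -387/4 + S (P(S) = -90 + (-27/4 + S) = -387/4 + S)
1/(P(m) - 133*(-5 + 143)) = 1/((-387/4 - 184) - 133*(-5 + 143)) = 1/(-1123/4 - 133*138) = 1/(-1123/4 - 18354) = 1/(-74539/4) = -4/74539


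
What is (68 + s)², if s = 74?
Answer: 20164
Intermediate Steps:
(68 + s)² = (68 + 74)² = 142² = 20164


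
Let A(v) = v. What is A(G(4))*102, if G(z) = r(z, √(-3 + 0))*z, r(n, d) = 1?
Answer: 408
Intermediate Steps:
G(z) = z (G(z) = 1*z = z)
A(G(4))*102 = 4*102 = 408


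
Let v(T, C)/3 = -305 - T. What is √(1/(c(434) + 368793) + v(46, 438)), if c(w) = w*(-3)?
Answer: I*√142207265372802/367491 ≈ 32.45*I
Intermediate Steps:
c(w) = -3*w
v(T, C) = -915 - 3*T (v(T, C) = 3*(-305 - T) = -915 - 3*T)
√(1/(c(434) + 368793) + v(46, 438)) = √(1/(-3*434 + 368793) + (-915 - 3*46)) = √(1/(-1302 + 368793) + (-915 - 138)) = √(1/367491 - 1053) = √(-386968022/367491) = I*√142207265372802/367491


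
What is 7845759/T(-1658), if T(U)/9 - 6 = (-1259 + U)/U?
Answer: 46624618/415 ≈ 1.1235e+5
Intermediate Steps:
T(U) = 54 + 9*(-1259 + U)/U (T(U) = 54 + 9*((-1259 + U)/U) = 54 + 9*(-1259 + U)/U)
7845759/T(-1658) = 7845759/(63 - 11331/(-1658)) = 7845759/(63 - 11331*(-1/1658)) = 7845759/(63 + 11331/1658) = 7845759/(115785/1658) = 7845759*(1658/115785) = 46624618/415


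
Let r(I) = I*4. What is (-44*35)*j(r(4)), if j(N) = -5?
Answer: 7700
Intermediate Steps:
r(I) = 4*I
(-44*35)*j(r(4)) = -44*35*(-5) = -1540*(-5) = 7700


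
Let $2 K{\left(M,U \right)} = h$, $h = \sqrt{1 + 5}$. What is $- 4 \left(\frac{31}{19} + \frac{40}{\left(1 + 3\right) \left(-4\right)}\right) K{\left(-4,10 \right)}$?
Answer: $\frac{33 \sqrt{6}}{19} \approx 4.2544$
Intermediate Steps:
$h = \sqrt{6} \approx 2.4495$
$K{\left(M,U \right)} = \frac{\sqrt{6}}{2}$
$- 4 \left(\frac{31}{19} + \frac{40}{\left(1 + 3\right) \left(-4\right)}\right) K{\left(-4,10 \right)} = - 4 \left(\frac{31}{19} + \frac{40}{\left(1 + 3\right) \left(-4\right)}\right) \frac{\sqrt{6}}{2} = - 4 \left(31 \cdot \frac{1}{19} + \frac{40}{4 \left(-4\right)}\right) \frac{\sqrt{6}}{2} = - 4 \left(\frac{31}{19} + \frac{40}{-16}\right) \frac{\sqrt{6}}{2} = - 4 \left(\frac{31}{19} + 40 \left(- \frac{1}{16}\right)\right) \frac{\sqrt{6}}{2} = - 4 \left(\frac{31}{19} - \frac{5}{2}\right) \frac{\sqrt{6}}{2} = \left(-4\right) \left(- \frac{33}{38}\right) \frac{\sqrt{6}}{2} = \frac{66 \frac{\sqrt{6}}{2}}{19} = \frac{33 \sqrt{6}}{19}$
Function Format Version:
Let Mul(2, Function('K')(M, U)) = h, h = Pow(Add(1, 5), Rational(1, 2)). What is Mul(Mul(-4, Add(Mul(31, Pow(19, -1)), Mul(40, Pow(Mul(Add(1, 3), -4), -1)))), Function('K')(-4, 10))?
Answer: Mul(Rational(33, 19), Pow(6, Rational(1, 2))) ≈ 4.2544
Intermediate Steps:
h = Pow(6, Rational(1, 2)) ≈ 2.4495
Function('K')(M, U) = Mul(Rational(1, 2), Pow(6, Rational(1, 2)))
Mul(Mul(-4, Add(Mul(31, Pow(19, -1)), Mul(40, Pow(Mul(Add(1, 3), -4), -1)))), Function('K')(-4, 10)) = Mul(Mul(-4, Add(Mul(31, Pow(19, -1)), Mul(40, Pow(Mul(Add(1, 3), -4), -1)))), Mul(Rational(1, 2), Pow(6, Rational(1, 2)))) = Mul(Mul(-4, Add(Mul(31, Rational(1, 19)), Mul(40, Pow(Mul(4, -4), -1)))), Mul(Rational(1, 2), Pow(6, Rational(1, 2)))) = Mul(Mul(-4, Add(Rational(31, 19), Mul(40, Pow(-16, -1)))), Mul(Rational(1, 2), Pow(6, Rational(1, 2)))) = Mul(Mul(-4, Add(Rational(31, 19), Mul(40, Rational(-1, 16)))), Mul(Rational(1, 2), Pow(6, Rational(1, 2)))) = Mul(Mul(-4, Add(Rational(31, 19), Rational(-5, 2))), Mul(Rational(1, 2), Pow(6, Rational(1, 2)))) = Mul(Mul(-4, Rational(-33, 38)), Mul(Rational(1, 2), Pow(6, Rational(1, 2)))) = Mul(Rational(66, 19), Mul(Rational(1, 2), Pow(6, Rational(1, 2)))) = Mul(Rational(33, 19), Pow(6, Rational(1, 2)))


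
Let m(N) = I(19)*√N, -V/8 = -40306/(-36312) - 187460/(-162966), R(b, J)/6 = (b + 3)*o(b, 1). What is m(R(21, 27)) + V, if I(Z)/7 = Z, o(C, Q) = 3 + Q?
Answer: 391292563382/123283779 ≈ 3173.9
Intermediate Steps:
I(Z) = 7*Z
R(b, J) = 72 + 24*b (R(b, J) = 6*((b + 3)*(3 + 1)) = 6*((3 + b)*4) = 6*(12 + 4*b) = 72 + 24*b)
V = -2229259186/123283779 (V = -8*(-40306/(-36312) - 187460/(-162966)) = -8*(-40306*(-1/36312) - 187460*(-1/162966)) = -8*(20153/18156 + 93730/81483) = -8*1114629593/493135116 = -2229259186/123283779 ≈ -18.082)
m(N) = 133*√N (m(N) = (7*19)*√N = 133*√N)
m(R(21, 27)) + V = 133*√(72 + 24*21) - 2229259186/123283779 = 133*√(72 + 504) - 2229259186/123283779 = 133*√576 - 2229259186/123283779 = 133*24 - 2229259186/123283779 = 3192 - 2229259186/123283779 = 391292563382/123283779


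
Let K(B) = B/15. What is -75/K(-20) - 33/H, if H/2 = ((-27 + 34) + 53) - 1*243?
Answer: 13747/244 ≈ 56.340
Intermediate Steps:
K(B) = B/15 (K(B) = B*(1/15) = B/15)
H = -366 (H = 2*(((-27 + 34) + 53) - 1*243) = 2*((7 + 53) - 243) = 2*(60 - 243) = 2*(-183) = -366)
-75/K(-20) - 33/H = -75/((1/15)*(-20)) - 33/(-366) = -75/(-4/3) - 33*(-1/366) = -75*(-¾) + 11/122 = 225/4 + 11/122 = 13747/244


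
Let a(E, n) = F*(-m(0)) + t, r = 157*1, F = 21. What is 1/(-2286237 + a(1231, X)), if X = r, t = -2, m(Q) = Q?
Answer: -1/2286239 ≈ -4.3740e-7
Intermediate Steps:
r = 157
X = 157
a(E, n) = -2 (a(E, n) = 21*(-1*0) - 2 = 21*0 - 2 = 0 - 2 = -2)
1/(-2286237 + a(1231, X)) = 1/(-2286237 - 2) = 1/(-2286239) = -1/2286239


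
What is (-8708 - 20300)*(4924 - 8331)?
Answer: 98830256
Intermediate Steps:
(-8708 - 20300)*(4924 - 8331) = -29008*(-3407) = 98830256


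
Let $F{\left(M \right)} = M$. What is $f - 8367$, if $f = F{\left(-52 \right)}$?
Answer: $-8419$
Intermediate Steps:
$f = -52$
$f - 8367 = -52 - 8367 = -8419$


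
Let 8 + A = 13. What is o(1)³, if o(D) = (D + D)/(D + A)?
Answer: 1/27 ≈ 0.037037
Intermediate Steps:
A = 5 (A = -8 + 13 = 5)
o(D) = 2*D/(5 + D) (o(D) = (D + D)/(D + 5) = (2*D)/(5 + D) = 2*D/(5 + D))
o(1)³ = (2*1/(5 + 1))³ = (2*1/6)³ = (2*1*(⅙))³ = (⅓)³ = 1/27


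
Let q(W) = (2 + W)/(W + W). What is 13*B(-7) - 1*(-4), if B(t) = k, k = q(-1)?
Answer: -5/2 ≈ -2.5000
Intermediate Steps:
q(W) = (2 + W)/(2*W) (q(W) = (2 + W)/((2*W)) = (2 + W)*(1/(2*W)) = (2 + W)/(2*W))
k = -½ (k = (½)*(2 - 1)/(-1) = (½)*(-1)*1 = -½ ≈ -0.50000)
B(t) = -½
13*B(-7) - 1*(-4) = 13*(-½) - 1*(-4) = -13/2 + 4 = -5/2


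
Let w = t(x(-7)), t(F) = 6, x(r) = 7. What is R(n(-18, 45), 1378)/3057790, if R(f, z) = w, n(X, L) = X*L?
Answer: 3/1528895 ≈ 1.9622e-6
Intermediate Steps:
n(X, L) = L*X
w = 6
R(f, z) = 6
R(n(-18, 45), 1378)/3057790 = 6/3057790 = 6*(1/3057790) = 3/1528895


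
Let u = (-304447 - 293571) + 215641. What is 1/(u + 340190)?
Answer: -1/42187 ≈ -2.3704e-5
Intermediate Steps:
u = -382377 (u = -598018 + 215641 = -382377)
1/(u + 340190) = 1/(-382377 + 340190) = 1/(-42187) = -1/42187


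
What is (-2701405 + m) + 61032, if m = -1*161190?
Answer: -2801563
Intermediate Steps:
m = -161190
(-2701405 + m) + 61032 = (-2701405 - 161190) + 61032 = -2862595 + 61032 = -2801563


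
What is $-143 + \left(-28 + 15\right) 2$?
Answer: $-169$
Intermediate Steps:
$-143 + \left(-28 + 15\right) 2 = -143 - 26 = -169$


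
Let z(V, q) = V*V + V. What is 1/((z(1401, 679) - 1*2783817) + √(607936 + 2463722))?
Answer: -273205/223921892189 - √3071658/671765676567 ≈ -1.2227e-6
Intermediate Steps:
z(V, q) = V + V² (z(V, q) = V² + V = V + V²)
1/((z(1401, 679) - 1*2783817) + √(607936 + 2463722)) = 1/((1401*(1 + 1401) - 1*2783817) + √(607936 + 2463722)) = 1/((1401*1402 - 2783817) + √3071658) = 1/((1964202 - 2783817) + √3071658) = 1/(-819615 + √3071658)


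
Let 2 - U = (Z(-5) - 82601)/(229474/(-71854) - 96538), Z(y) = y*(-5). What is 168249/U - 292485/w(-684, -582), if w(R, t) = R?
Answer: 31635593416787/214603404 ≈ 1.4741e+5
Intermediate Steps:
Z(y) = -5*y
U = 107301702/93741499 (U = 2 - (-5*(-5) - 82601)/(229474/(-71854) - 96538) = 2 - (25 - 82601)/(229474*(-1/71854) - 96538) = 2 - (-82576)/(-3101/971 - 96538) = 2 - (-82576)/(-93741499/971) = 2 - (-82576)*(-971)/93741499 = 2 - 1*80181296/93741499 = 2 - 80181296/93741499 = 107301702/93741499 ≈ 1.1447)
168249/U - 292485/w(-684, -582) = 168249/(107301702/93741499) - 292485/(-684) = 168249*(93741499/107301702) - 292485*(-1/684) = 5257304488417/35767234 + 97495/228 = 31635593416787/214603404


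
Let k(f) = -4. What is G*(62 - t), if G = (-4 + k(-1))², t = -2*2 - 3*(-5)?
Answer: 3264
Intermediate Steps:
t = 11 (t = -4 + 15 = 11)
G = 64 (G = (-4 - 4)² = (-8)² = 64)
G*(62 - t) = 64*(62 - 1*11) = 64*(62 - 11) = 64*51 = 3264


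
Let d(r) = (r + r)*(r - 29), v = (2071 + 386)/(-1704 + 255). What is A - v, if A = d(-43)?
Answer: 142455/23 ≈ 6193.7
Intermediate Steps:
v = -39/23 (v = 2457/(-1449) = 2457*(-1/1449) = -39/23 ≈ -1.6957)
d(r) = 2*r*(-29 + r) (d(r) = (2*r)*(-29 + r) = 2*r*(-29 + r))
A = 6192 (A = 2*(-43)*(-29 - 43) = 2*(-43)*(-72) = 6192)
A - v = 6192 - 1*(-39/23) = 6192 + 39/23 = 142455/23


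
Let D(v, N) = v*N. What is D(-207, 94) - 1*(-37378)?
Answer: 17920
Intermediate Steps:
D(v, N) = N*v
D(-207, 94) - 1*(-37378) = 94*(-207) - 1*(-37378) = -19458 + 37378 = 17920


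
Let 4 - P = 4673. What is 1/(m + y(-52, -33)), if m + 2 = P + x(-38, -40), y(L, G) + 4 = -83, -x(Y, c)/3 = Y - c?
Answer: -1/4764 ≈ -0.00020991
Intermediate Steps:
x(Y, c) = -3*Y + 3*c (x(Y, c) = -3*(Y - c) = -3*Y + 3*c)
P = -4669 (P = 4 - 1*4673 = 4 - 4673 = -4669)
y(L, G) = -87 (y(L, G) = -4 - 83 = -87)
m = -4677 (m = -2 + (-4669 + (-3*(-38) + 3*(-40))) = -2 + (-4669 + (114 - 120)) = -2 + (-4669 - 6) = -2 - 4675 = -4677)
1/(m + y(-52, -33)) = 1/(-4677 - 87) = 1/(-4764) = -1/4764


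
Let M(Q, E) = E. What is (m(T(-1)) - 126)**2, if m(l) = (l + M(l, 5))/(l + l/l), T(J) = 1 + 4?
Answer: 139129/9 ≈ 15459.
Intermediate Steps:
T(J) = 5
m(l) = (5 + l)/(1 + l) (m(l) = (l + 5)/(l + l/l) = (5 + l)/(l + 1) = (5 + l)/(1 + l))
(m(T(-1)) - 126)**2 = ((5 + 5)/(1 + 5) - 126)**2 = (10/6 - 126)**2 = ((1/6)*10 - 126)**2 = (5/3 - 126)**2 = (-373/3)**2 = 139129/9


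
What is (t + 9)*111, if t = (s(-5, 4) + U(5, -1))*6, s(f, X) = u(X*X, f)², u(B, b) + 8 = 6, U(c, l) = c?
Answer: 6993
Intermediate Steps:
u(B, b) = -2 (u(B, b) = -8 + 6 = -2)
s(f, X) = 4 (s(f, X) = (-2)² = 4)
t = 54 (t = (4 + 5)*6 = 9*6 = 54)
(t + 9)*111 = (54 + 9)*111 = 63*111 = 6993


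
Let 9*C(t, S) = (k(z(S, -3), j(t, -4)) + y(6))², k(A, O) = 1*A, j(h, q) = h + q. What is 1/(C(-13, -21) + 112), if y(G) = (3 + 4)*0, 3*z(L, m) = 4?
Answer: 81/9088 ≈ 0.0089128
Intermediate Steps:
z(L, m) = 4/3 (z(L, m) = (⅓)*4 = 4/3)
k(A, O) = A
y(G) = 0 (y(G) = 7*0 = 0)
C(t, S) = 16/81 (C(t, S) = (4/3 + 0)²/9 = (4/3)²/9 = (⅑)*(16/9) = 16/81)
1/(C(-13, -21) + 112) = 1/(16/81 + 112) = 1/(9088/81) = 81/9088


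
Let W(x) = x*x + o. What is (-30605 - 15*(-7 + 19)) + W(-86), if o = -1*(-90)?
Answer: -23299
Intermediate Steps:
o = 90
W(x) = 90 + x² (W(x) = x*x + 90 = x² + 90 = 90 + x²)
(-30605 - 15*(-7 + 19)) + W(-86) = (-30605 - 15*(-7 + 19)) + (90 + (-86)²) = (-30605 - 15*12) + (90 + 7396) = (-30605 - 180) + 7486 = -30785 + 7486 = -23299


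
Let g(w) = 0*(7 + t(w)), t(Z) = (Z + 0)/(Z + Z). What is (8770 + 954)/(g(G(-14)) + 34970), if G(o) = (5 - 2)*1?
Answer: 374/1345 ≈ 0.27807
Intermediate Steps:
G(o) = 3 (G(o) = 3*1 = 3)
t(Z) = 1/2 (t(Z) = Z/((2*Z)) = Z*(1/(2*Z)) = 1/2)
g(w) = 0 (g(w) = 0*(7 + 1/2) = 0*(15/2) = 0)
(8770 + 954)/(g(G(-14)) + 34970) = (8770 + 954)/(0 + 34970) = 9724/34970 = 9724*(1/34970) = 374/1345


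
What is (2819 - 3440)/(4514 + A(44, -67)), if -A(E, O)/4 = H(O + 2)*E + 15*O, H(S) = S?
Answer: -207/6658 ≈ -0.031090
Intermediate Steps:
A(E, O) = -60*O - 4*E*(2 + O) (A(E, O) = -4*((O + 2)*E + 15*O) = -4*((2 + O)*E + 15*O) = -4*(E*(2 + O) + 15*O) = -4*(15*O + E*(2 + O)) = -60*O - 4*E*(2 + O))
(2819 - 3440)/(4514 + A(44, -67)) = (2819 - 3440)/(4514 + (-60*(-67) - 4*44*(2 - 67))) = -621/(4514 + (4020 - 4*44*(-65))) = -621/(4514 + (4020 + 11440)) = -621/(4514 + 15460) = -621/19974 = -621*1/19974 = -207/6658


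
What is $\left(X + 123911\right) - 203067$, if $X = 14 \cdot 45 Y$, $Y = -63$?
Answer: $-118846$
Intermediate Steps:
$X = -39690$ ($X = 14 \cdot 45 \left(-63\right) = 630 \left(-63\right) = -39690$)
$\left(X + 123911\right) - 203067 = \left(-39690 + 123911\right) - 203067 = 84221 - 203067 = -118846$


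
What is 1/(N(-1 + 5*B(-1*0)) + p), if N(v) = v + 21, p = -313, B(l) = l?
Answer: -1/293 ≈ -0.0034130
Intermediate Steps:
N(v) = 21 + v
1/(N(-1 + 5*B(-1*0)) + p) = 1/((21 + (-1 + 5*(-1*0))) - 313) = 1/((21 + (-1 + 5*0)) - 313) = 1/((21 + (-1 + 0)) - 313) = 1/((21 - 1) - 313) = 1/(20 - 313) = 1/(-293) = -1/293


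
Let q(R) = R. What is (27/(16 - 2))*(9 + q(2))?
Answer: 297/14 ≈ 21.214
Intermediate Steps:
(27/(16 - 2))*(9 + q(2)) = (27/(16 - 2))*(9 + 2) = (27/14)*11 = 297/14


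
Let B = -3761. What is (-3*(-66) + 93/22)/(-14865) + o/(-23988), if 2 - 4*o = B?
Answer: -276250723/5229863760 ≈ -0.052822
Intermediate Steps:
o = 3763/4 (o = ½ - ¼*(-3761) = ½ + 3761/4 = 3763/4 ≈ 940.75)
(-3*(-66) + 93/22)/(-14865) + o/(-23988) = (-3*(-66) + 93/22)/(-14865) + (3763/4)/(-23988) = (198 + 93*(1/22))*(-1/14865) + (3763/4)*(-1/23988) = (198 + 93/22)*(-1/14865) - 3763/95952 = (4449/22)*(-1/14865) - 3763/95952 = -1483/109010 - 3763/95952 = -276250723/5229863760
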